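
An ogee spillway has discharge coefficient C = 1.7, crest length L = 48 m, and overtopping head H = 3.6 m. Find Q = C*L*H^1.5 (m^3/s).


Q = 1.7 * 48 * 3.6^1.5 = 557.3704 m^3/s


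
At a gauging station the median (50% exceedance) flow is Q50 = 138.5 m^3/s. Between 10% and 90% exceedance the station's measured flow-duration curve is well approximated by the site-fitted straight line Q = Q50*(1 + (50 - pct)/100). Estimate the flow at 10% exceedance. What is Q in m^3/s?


Q = 138.5 * (1 + (50 - 10)/100) = 193.9000 m^3/s


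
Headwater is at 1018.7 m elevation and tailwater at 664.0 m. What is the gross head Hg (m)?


Hg = 1018.7 - 664.0 = 354.7000 m


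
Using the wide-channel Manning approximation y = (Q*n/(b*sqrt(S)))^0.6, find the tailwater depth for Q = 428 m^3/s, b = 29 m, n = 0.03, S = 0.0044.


y = (428 * 0.03 / (29 * 0.0044^0.5))^0.6 = 3.1237 m


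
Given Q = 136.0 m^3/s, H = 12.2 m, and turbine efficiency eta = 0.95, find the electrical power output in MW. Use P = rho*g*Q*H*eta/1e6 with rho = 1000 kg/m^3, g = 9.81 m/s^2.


P = 1000 * 9.81 * 136.0 * 12.2 * 0.95 / 1e6 = 15.4629 MW


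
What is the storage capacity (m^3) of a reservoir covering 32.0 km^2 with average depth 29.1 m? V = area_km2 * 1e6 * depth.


V = 32.0 * 1e6 * 29.1 = 9.3120e+08 m^3


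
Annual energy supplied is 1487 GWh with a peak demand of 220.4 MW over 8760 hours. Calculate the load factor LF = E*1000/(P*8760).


LF = 1487 * 1000 / (220.4 * 8760) = 0.7702


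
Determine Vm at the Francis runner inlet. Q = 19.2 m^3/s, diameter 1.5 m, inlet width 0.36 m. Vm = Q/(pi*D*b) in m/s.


Vm = 19.2 / (pi * 1.5 * 0.36) = 11.3177 m/s


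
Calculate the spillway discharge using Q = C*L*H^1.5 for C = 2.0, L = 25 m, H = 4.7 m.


Q = 2.0 * 25 * 4.7^1.5 = 509.4679 m^3/s


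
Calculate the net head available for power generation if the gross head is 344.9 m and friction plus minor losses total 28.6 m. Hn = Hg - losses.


Hn = 344.9 - 28.6 = 316.3000 m


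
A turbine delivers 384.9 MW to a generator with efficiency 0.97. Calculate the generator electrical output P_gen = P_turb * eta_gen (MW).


P_gen = 384.9 * 0.97 = 373.3530 MW


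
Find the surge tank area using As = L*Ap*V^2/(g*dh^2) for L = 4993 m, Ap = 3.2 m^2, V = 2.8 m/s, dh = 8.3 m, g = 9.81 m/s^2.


As = 4993 * 3.2 * 2.8^2 / (9.81 * 8.3^2) = 185.3542 m^2


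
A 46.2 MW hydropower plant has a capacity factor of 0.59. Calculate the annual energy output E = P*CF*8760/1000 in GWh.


E = 46.2 * 0.59 * 8760 / 1000 = 238.7801 GWh


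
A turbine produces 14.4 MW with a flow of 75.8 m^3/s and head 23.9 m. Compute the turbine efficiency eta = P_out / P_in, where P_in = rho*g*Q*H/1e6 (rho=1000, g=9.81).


P_in = 1000 * 9.81 * 75.8 * 23.9 / 1e6 = 17.7720 MW
eta = 14.4 / 17.7720 = 0.8103


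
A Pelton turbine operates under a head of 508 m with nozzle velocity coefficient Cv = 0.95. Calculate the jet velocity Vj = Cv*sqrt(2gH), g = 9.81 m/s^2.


Vj = 0.95 * sqrt(2*9.81*508) = 94.8429 m/s


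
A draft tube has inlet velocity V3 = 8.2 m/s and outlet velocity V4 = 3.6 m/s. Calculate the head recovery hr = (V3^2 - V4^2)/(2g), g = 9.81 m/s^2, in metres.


hr = (8.2^2 - 3.6^2) / (2*9.81) = 2.7666 m


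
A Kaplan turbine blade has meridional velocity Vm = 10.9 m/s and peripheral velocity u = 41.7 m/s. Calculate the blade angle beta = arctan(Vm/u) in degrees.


beta = arctan(10.9 / 41.7) = 14.6488 degrees


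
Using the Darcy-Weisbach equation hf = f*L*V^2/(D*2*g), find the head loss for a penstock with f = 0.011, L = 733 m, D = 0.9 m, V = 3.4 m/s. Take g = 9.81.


hf = 0.011 * 733 * 3.4^2 / (0.9 * 2 * 9.81) = 5.2785 m


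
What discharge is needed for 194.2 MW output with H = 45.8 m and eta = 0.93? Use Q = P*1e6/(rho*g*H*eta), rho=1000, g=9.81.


Q = 194.2 * 1e6 / (1000 * 9.81 * 45.8 * 0.93) = 464.7633 m^3/s


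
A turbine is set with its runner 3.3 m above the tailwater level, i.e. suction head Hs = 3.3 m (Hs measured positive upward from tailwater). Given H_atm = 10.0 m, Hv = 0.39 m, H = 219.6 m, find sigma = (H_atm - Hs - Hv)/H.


sigma = (10.0 - 3.3 - 0.39) / 219.6 = 0.0287


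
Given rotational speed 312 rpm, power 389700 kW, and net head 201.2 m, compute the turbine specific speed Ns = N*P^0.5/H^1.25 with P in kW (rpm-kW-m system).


Ns = 312 * 389700^0.5 / 201.2^1.25 = 257.0306


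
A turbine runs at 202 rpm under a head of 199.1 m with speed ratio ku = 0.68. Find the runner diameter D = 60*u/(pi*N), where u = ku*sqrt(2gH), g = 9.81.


u = 0.68 * sqrt(2*9.81*199.1) = 42.5005 m/s
D = 60 * 42.5005 / (pi * 202) = 4.0183 m


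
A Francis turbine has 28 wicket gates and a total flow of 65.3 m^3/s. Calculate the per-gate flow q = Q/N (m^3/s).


q = 65.3 / 28 = 2.3321 m^3/s


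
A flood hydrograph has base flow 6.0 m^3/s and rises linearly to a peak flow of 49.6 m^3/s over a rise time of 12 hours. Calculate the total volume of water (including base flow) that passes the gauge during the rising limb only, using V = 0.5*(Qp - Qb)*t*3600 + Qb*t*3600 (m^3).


V = 0.5*(49.6 - 6.0)*12*3600 + 6.0*12*3600 = 1.2010e+06 m^3


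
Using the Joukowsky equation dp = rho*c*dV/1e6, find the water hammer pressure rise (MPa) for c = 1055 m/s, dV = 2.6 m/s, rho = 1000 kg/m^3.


dp = 1000 * 1055 * 2.6 / 1e6 = 2.7430 MPa


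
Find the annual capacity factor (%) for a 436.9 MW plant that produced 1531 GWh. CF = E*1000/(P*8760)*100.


CF = 1531 * 1000 / (436.9 * 8760) * 100 = 40.0027 %


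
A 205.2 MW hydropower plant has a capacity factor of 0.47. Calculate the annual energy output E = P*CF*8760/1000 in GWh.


E = 205.2 * 0.47 * 8760 / 1000 = 844.8494 GWh


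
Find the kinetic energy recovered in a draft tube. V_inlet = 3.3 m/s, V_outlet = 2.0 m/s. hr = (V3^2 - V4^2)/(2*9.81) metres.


hr = (3.3^2 - 2.0^2) / (2*9.81) = 0.3512 m


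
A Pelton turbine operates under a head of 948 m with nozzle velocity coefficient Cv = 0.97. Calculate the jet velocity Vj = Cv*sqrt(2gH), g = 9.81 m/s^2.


Vj = 0.97 * sqrt(2*9.81*948) = 132.2895 m/s


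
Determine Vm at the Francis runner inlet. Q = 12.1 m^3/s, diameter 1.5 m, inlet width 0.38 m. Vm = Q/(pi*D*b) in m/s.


Vm = 12.1 / (pi * 1.5 * 0.38) = 6.7571 m/s


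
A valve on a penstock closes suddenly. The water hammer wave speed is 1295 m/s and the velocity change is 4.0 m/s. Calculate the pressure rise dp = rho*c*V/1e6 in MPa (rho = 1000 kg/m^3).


dp = 1000 * 1295 * 4.0 / 1e6 = 5.1800 MPa


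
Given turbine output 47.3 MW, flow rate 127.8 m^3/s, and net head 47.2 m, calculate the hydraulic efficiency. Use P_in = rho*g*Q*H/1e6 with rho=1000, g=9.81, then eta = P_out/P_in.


P_in = 1000 * 9.81 * 127.8 * 47.2 / 1e6 = 59.1755 MW
eta = 47.3 / 59.1755 = 0.7993


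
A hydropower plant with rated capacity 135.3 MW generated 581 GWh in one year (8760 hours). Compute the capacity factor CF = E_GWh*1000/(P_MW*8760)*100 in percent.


CF = 581 * 1000 / (135.3 * 8760) * 100 = 49.0201 %


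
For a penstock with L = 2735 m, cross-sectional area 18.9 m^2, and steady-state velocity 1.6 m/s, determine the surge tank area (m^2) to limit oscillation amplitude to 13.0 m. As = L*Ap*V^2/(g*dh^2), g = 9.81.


As = 2735 * 18.9 * 1.6^2 / (9.81 * 13.0^2) = 79.8185 m^2


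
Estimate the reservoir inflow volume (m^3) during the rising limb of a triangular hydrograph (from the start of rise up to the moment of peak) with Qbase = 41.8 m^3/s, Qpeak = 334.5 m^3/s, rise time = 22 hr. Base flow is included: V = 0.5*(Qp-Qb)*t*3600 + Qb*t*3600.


V = 0.5*(334.5 - 41.8)*22*3600 + 41.8*22*3600 = 1.4901e+07 m^3


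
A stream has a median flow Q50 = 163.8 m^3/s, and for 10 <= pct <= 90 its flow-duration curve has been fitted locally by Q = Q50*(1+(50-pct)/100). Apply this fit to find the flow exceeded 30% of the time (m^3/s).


Q = 163.8 * (1 + (50 - 30)/100) = 196.5600 m^3/s


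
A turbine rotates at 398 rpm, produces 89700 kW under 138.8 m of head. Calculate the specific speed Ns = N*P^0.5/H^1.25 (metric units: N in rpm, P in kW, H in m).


Ns = 398 * 89700^0.5 / 138.8^1.25 = 250.2030


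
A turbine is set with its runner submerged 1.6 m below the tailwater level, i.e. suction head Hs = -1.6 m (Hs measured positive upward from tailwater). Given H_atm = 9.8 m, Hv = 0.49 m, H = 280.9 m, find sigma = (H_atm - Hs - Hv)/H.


sigma = (9.8 - (-1.6) - 0.49) / 280.9 = 0.0388


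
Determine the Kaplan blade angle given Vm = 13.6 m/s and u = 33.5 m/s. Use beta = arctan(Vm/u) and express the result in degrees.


beta = arctan(13.6 / 33.5) = 22.0957 degrees


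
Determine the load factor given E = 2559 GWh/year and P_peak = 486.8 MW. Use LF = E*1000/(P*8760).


LF = 2559 * 1000 / (486.8 * 8760) = 0.6001


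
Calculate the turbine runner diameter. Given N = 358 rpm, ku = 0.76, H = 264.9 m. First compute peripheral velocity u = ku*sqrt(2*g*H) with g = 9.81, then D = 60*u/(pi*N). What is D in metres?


u = 0.76 * sqrt(2*9.81*264.9) = 54.7903 m/s
D = 60 * 54.7903 / (pi * 358) = 2.9230 m


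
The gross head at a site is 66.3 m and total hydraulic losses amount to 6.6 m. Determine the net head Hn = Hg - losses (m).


Hn = 66.3 - 6.6 = 59.7000 m


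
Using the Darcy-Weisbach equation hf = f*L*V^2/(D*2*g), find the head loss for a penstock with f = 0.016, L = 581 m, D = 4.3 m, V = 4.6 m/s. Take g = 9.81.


hf = 0.016 * 581 * 4.6^2 / (4.3 * 2 * 9.81) = 2.3315 m


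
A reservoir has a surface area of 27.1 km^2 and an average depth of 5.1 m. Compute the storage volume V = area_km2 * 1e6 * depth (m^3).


V = 27.1 * 1e6 * 5.1 = 1.3821e+08 m^3


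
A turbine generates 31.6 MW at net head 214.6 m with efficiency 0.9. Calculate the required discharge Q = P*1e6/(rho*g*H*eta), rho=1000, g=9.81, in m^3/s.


Q = 31.6 * 1e6 / (1000 * 9.81 * 214.6 * 0.9) = 16.6781 m^3/s


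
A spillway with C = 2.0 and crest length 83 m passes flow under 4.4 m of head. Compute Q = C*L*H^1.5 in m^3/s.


Q = 2.0 * 83 * 4.4^1.5 = 1532.1000 m^3/s


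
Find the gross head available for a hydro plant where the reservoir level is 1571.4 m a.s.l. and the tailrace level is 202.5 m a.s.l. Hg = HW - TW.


Hg = 1571.4 - 202.5 = 1368.9000 m


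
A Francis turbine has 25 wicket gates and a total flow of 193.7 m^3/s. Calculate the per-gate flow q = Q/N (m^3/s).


q = 193.7 / 25 = 7.7480 m^3/s


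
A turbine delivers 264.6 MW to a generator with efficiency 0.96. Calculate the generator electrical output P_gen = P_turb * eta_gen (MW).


P_gen = 264.6 * 0.96 = 254.0160 MW


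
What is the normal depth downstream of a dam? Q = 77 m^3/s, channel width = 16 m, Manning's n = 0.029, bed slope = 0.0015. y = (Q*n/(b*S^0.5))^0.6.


y = (77 * 0.029 / (16 * 0.0015^0.5))^0.6 = 2.1579 m


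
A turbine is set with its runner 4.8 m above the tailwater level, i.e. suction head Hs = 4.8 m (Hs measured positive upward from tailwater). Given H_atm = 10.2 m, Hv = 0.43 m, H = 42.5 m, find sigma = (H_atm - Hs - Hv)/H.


sigma = (10.2 - 4.8 - 0.43) / 42.5 = 0.1169


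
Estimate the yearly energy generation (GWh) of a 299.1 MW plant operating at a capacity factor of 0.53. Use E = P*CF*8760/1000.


E = 299.1 * 0.53 * 8760 / 1000 = 1388.6615 GWh


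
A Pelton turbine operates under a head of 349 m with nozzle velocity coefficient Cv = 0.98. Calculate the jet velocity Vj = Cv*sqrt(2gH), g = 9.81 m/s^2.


Vj = 0.98 * sqrt(2*9.81*349) = 81.0939 m/s


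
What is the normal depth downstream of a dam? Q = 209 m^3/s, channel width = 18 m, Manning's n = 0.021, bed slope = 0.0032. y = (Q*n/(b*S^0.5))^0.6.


y = (209 * 0.021 / (18 * 0.0032^0.5))^0.6 = 2.4028 m


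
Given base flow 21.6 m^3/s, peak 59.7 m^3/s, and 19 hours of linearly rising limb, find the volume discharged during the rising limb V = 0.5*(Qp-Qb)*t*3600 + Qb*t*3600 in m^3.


V = 0.5*(59.7 - 21.6)*19*3600 + 21.6*19*3600 = 2.7805e+06 m^3


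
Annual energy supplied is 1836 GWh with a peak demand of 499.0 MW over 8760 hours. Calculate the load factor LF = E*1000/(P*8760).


LF = 1836 * 1000 / (499.0 * 8760) = 0.4200


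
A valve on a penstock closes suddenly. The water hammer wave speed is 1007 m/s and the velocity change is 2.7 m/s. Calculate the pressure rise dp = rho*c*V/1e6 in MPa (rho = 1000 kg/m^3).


dp = 1000 * 1007 * 2.7 / 1e6 = 2.7189 MPa


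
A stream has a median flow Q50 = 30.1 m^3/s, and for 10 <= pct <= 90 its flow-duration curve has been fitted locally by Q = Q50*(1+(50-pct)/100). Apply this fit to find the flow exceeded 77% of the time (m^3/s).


Q = 30.1 * (1 + (50 - 77)/100) = 21.9730 m^3/s


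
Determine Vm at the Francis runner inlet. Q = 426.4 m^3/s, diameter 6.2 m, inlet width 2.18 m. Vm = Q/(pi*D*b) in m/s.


Vm = 426.4 / (pi * 6.2 * 2.18) = 10.0420 m/s


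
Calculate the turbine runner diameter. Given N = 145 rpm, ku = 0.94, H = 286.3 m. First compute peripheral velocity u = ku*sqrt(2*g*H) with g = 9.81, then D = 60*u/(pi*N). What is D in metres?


u = 0.94 * sqrt(2*9.81*286.3) = 70.4511 m/s
D = 60 * 70.4511 / (pi * 145) = 9.2794 m


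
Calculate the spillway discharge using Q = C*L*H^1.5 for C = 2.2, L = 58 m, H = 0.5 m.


Q = 2.2 * 58 * 0.5^1.5 = 45.1134 m^3/s


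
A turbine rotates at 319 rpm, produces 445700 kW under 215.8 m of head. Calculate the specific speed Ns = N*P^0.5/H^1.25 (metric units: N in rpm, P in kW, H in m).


Ns = 319 * 445700^0.5 / 215.8^1.25 = 257.4825


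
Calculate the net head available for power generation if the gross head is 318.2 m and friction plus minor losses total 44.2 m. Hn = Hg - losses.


Hn = 318.2 - 44.2 = 274.0000 m


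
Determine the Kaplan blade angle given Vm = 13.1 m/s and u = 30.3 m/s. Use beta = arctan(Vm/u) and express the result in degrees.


beta = arctan(13.1 / 30.3) = 23.3809 degrees


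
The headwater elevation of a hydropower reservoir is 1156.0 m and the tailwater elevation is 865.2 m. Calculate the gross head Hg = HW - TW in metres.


Hg = 1156.0 - 865.2 = 290.8000 m


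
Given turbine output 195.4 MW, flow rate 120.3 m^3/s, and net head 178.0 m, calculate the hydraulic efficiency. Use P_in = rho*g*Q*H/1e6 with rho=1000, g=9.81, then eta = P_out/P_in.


P_in = 1000 * 9.81 * 120.3 * 178.0 / 1e6 = 210.0655 MW
eta = 195.4 / 210.0655 = 0.9302


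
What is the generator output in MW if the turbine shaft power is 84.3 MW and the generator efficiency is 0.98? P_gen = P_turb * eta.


P_gen = 84.3 * 0.98 = 82.6140 MW


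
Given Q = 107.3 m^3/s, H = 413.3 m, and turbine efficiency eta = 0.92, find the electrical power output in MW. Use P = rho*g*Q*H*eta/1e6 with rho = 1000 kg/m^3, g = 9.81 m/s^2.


P = 1000 * 9.81 * 107.3 * 413.3 * 0.92 / 1e6 = 400.2414 MW


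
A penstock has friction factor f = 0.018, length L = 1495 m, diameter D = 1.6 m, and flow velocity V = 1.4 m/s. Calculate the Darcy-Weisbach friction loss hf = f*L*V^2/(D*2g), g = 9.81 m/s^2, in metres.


hf = 0.018 * 1495 * 1.4^2 / (1.6 * 2 * 9.81) = 1.6802 m


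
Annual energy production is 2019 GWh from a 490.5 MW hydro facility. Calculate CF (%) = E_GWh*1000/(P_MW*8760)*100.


CF = 2019 * 1000 / (490.5 * 8760) * 100 = 46.9887 %


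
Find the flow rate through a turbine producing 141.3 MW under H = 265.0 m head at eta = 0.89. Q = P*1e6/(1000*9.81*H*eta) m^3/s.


Q = 141.3 * 1e6 / (1000 * 9.81 * 265.0 * 0.89) = 61.0713 m^3/s


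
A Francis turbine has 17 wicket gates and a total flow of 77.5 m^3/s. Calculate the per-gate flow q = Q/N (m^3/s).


q = 77.5 / 17 = 4.5588 m^3/s


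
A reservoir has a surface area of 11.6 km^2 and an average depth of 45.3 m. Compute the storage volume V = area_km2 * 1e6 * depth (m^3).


V = 11.6 * 1e6 * 45.3 = 5.2548e+08 m^3


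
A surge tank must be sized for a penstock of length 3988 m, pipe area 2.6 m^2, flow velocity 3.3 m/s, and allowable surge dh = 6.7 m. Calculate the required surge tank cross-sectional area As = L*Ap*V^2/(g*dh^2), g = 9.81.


As = 3988 * 2.6 * 3.3^2 / (9.81 * 6.7^2) = 256.4117 m^2


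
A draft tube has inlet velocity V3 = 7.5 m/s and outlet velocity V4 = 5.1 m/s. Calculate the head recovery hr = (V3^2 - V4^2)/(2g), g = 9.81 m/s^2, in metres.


hr = (7.5^2 - 5.1^2) / (2*9.81) = 1.5413 m


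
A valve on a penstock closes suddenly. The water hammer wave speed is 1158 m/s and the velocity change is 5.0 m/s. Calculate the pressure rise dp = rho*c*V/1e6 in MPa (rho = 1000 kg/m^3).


dp = 1000 * 1158 * 5.0 / 1e6 = 5.7900 MPa


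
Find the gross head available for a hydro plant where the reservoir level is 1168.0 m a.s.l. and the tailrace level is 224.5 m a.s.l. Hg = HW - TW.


Hg = 1168.0 - 224.5 = 943.5000 m


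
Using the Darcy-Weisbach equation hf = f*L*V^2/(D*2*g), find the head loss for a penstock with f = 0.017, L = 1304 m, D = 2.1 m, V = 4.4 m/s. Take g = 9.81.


hf = 0.017 * 1304 * 4.4^2 / (2.1 * 2 * 9.81) = 10.4163 m


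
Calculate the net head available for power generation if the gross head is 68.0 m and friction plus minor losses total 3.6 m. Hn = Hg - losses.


Hn = 68.0 - 3.6 = 64.4000 m


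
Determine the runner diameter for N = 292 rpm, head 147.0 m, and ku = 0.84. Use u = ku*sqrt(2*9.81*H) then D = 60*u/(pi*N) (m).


u = 0.84 * sqrt(2*9.81*147.0) = 45.1115 m/s
D = 60 * 45.1115 / (pi * 292) = 2.9506 m


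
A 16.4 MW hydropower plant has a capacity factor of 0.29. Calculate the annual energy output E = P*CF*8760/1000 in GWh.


E = 16.4 * 0.29 * 8760 / 1000 = 41.6626 GWh


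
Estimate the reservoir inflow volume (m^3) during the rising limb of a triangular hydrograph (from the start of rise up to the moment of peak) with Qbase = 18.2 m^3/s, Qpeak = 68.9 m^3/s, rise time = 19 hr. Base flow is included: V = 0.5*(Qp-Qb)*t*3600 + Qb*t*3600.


V = 0.5*(68.9 - 18.2)*19*3600 + 18.2*19*3600 = 2.9788e+06 m^3


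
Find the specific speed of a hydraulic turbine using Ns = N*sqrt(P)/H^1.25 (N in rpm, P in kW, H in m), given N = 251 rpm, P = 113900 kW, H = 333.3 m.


Ns = 251 * 113900^0.5 / 333.3^1.25 = 59.4828


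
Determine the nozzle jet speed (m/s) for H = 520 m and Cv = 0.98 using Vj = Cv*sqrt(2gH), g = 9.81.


Vj = 0.98 * sqrt(2*9.81*520) = 98.9868 m/s


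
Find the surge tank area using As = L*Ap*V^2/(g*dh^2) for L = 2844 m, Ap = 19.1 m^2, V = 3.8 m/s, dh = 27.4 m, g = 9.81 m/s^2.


As = 2844 * 19.1 * 3.8^2 / (9.81 * 27.4^2) = 106.5026 m^2


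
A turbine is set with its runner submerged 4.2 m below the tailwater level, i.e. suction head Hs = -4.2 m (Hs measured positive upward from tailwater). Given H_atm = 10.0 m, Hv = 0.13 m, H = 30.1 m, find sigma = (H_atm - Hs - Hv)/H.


sigma = (10.0 - (-4.2) - 0.13) / 30.1 = 0.4674


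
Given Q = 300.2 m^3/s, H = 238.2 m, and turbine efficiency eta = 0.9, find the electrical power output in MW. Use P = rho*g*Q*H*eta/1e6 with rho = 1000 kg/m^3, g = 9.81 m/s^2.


P = 1000 * 9.81 * 300.2 * 238.2 * 0.9 / 1e6 = 631.3410 MW


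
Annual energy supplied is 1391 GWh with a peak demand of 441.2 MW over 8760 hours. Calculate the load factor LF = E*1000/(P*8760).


LF = 1391 * 1000 / (441.2 * 8760) = 0.3599


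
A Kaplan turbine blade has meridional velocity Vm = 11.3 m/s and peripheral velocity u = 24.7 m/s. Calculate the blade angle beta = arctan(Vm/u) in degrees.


beta = arctan(11.3 / 24.7) = 24.5836 degrees


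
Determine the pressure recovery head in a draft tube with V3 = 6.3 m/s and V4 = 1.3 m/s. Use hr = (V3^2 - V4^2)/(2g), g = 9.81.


hr = (6.3^2 - 1.3^2) / (2*9.81) = 1.9368 m


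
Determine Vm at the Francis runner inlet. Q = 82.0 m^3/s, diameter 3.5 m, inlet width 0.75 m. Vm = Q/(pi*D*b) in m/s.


Vm = 82.0 / (pi * 3.5 * 0.75) = 9.9434 m/s


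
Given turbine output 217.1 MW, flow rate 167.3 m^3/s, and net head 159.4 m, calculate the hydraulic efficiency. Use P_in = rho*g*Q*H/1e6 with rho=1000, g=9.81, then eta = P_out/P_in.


P_in = 1000 * 9.81 * 167.3 * 159.4 / 1e6 = 261.6094 MW
eta = 217.1 / 261.6094 = 0.8299


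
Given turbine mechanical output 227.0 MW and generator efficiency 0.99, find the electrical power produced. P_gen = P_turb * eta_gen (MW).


P_gen = 227.0 * 0.99 = 224.7300 MW


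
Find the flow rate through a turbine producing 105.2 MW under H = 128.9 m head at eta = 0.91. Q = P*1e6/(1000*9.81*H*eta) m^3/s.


Q = 105.2 * 1e6 / (1000 * 9.81 * 128.9 * 0.91) = 91.4224 m^3/s


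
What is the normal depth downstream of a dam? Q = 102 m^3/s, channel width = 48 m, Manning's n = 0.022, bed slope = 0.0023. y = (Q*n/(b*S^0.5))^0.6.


y = (102 * 0.022 / (48 * 0.0023^0.5))^0.6 = 0.9848 m


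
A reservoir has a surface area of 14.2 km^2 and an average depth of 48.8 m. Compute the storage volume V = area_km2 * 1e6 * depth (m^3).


V = 14.2 * 1e6 * 48.8 = 6.9296e+08 m^3


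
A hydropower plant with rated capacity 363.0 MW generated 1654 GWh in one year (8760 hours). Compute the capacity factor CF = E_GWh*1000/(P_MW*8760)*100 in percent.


CF = 1654 * 1000 / (363.0 * 8760) * 100 = 52.0145 %


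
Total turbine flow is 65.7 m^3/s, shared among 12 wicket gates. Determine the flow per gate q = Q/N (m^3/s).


q = 65.7 / 12 = 5.4750 m^3/s


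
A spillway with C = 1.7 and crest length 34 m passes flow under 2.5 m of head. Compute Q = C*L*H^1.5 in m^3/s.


Q = 1.7 * 34 * 2.5^1.5 = 228.4746 m^3/s


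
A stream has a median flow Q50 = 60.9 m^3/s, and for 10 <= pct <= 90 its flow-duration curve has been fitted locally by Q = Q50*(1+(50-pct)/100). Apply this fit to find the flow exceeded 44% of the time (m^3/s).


Q = 60.9 * (1 + (50 - 44)/100) = 64.5540 m^3/s


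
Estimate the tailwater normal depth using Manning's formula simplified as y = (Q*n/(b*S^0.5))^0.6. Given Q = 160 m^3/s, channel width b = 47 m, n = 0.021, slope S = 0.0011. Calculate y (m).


y = (160 * 0.021 / (47 * 0.0011^0.5))^0.6 = 1.5854 m


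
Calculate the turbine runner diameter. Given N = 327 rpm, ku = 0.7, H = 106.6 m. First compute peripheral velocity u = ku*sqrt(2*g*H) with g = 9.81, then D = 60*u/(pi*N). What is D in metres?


u = 0.7 * sqrt(2*9.81*106.6) = 32.0130 m/s
D = 60 * 32.0130 / (pi * 327) = 1.8697 m


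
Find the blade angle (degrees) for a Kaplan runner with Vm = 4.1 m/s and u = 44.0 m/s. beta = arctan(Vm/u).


beta = arctan(4.1 / 44.0) = 5.3236 degrees


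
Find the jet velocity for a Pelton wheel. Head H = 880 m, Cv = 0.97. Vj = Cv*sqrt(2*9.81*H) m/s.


Vj = 0.97 * sqrt(2*9.81*880) = 127.4567 m/s


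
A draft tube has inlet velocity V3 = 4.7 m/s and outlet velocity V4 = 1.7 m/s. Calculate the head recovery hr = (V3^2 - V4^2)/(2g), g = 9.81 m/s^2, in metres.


hr = (4.7^2 - 1.7^2) / (2*9.81) = 0.9786 m


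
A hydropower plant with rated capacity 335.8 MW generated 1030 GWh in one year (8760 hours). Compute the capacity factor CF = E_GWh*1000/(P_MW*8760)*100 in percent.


CF = 1030 * 1000 / (335.8 * 8760) * 100 = 35.0149 %


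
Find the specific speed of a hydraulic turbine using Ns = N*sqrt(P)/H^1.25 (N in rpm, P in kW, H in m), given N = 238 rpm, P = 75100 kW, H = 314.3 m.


Ns = 238 * 75100^0.5 / 314.3^1.25 = 49.2852


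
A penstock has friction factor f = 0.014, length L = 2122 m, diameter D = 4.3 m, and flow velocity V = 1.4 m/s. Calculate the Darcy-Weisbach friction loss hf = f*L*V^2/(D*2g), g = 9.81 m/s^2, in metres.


hf = 0.014 * 2122 * 1.4^2 / (4.3 * 2 * 9.81) = 0.6902 m


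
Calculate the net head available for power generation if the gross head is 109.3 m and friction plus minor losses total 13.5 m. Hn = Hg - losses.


Hn = 109.3 - 13.5 = 95.8000 m


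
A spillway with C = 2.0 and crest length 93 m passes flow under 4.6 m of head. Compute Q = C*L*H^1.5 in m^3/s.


Q = 2.0 * 93 * 4.6^1.5 = 1835.0576 m^3/s


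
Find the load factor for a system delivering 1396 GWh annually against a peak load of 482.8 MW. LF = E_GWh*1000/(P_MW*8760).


LF = 1396 * 1000 / (482.8 * 8760) = 0.3301


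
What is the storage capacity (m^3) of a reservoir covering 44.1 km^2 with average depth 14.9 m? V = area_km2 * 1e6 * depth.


V = 44.1 * 1e6 * 14.9 = 6.5709e+08 m^3


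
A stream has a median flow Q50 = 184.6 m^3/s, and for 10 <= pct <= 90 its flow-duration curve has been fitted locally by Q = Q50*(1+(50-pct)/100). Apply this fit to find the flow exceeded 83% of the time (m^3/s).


Q = 184.6 * (1 + (50 - 83)/100) = 123.6820 m^3/s


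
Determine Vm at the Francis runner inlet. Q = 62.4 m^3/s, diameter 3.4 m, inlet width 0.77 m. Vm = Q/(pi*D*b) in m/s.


Vm = 62.4 / (pi * 3.4 * 0.77) = 7.5869 m/s


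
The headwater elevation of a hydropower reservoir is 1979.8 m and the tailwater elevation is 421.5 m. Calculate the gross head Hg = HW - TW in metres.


Hg = 1979.8 - 421.5 = 1558.3000 m


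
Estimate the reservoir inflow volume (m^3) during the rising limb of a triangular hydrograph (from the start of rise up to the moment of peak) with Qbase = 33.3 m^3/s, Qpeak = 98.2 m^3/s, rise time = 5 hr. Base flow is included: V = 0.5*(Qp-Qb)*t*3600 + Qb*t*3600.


V = 0.5*(98.2 - 33.3)*5*3600 + 33.3*5*3600 = 1.1835e+06 m^3


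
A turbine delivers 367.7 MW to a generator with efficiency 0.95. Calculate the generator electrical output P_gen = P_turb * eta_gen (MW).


P_gen = 367.7 * 0.95 = 349.3150 MW


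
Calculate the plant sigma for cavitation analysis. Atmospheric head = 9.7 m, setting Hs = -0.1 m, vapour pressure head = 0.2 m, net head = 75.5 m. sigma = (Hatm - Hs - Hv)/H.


sigma = (9.7 - (-0.1) - 0.2) / 75.5 = 0.1272


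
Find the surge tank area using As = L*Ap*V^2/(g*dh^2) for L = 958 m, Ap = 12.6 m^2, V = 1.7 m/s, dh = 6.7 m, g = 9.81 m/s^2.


As = 958 * 12.6 * 1.7^2 / (9.81 * 6.7^2) = 79.2164 m^2


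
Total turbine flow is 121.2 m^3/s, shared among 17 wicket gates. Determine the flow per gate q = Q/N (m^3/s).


q = 121.2 / 17 = 7.1294 m^3/s


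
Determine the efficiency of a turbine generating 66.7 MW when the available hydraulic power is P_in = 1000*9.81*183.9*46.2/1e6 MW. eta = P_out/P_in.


P_in = 1000 * 9.81 * 183.9 * 46.2 / 1e6 = 83.3475 MW
eta = 66.7 / 83.3475 = 0.8003


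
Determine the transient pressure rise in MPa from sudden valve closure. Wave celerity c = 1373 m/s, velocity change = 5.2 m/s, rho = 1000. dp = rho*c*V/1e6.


dp = 1000 * 1373 * 5.2 / 1e6 = 7.1396 MPa


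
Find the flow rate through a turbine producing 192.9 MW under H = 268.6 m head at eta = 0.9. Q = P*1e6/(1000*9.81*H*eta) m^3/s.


Q = 192.9 * 1e6 / (1000 * 9.81 * 268.6 * 0.9) = 81.3420 m^3/s


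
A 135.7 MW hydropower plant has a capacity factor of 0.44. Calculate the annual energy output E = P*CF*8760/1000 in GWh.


E = 135.7 * 0.44 * 8760 / 1000 = 523.0421 GWh


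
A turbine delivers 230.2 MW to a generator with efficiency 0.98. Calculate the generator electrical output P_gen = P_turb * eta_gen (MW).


P_gen = 230.2 * 0.98 = 225.5960 MW


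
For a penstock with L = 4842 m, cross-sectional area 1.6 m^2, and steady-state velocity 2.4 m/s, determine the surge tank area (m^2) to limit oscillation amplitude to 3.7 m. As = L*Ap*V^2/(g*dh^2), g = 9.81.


As = 4842 * 1.6 * 2.4^2 / (9.81 * 3.7^2) = 332.2728 m^2


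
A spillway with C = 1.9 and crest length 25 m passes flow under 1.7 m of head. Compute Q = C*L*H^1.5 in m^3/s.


Q = 1.9 * 25 * 1.7^1.5 = 105.2851 m^3/s


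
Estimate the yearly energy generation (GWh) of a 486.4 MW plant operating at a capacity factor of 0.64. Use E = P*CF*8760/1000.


E = 486.4 * 0.64 * 8760 / 1000 = 2726.9530 GWh


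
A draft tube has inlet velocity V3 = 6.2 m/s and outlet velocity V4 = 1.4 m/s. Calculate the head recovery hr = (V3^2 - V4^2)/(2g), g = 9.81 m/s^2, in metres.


hr = (6.2^2 - 1.4^2) / (2*9.81) = 1.8593 m


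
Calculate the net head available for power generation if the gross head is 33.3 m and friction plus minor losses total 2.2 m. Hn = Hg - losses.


Hn = 33.3 - 2.2 = 31.1000 m


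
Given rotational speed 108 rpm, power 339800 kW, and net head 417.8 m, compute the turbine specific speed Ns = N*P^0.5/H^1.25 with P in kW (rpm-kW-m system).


Ns = 108 * 339800^0.5 / 417.8^1.25 = 33.3292


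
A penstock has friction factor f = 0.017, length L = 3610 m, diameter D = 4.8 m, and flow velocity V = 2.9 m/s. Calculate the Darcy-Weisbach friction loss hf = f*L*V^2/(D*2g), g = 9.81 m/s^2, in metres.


hf = 0.017 * 3610 * 2.9^2 / (4.8 * 2 * 9.81) = 5.4804 m


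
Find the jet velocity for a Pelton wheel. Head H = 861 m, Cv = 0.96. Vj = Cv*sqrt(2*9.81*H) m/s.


Vj = 0.96 * sqrt(2*9.81*861) = 124.7735 m/s


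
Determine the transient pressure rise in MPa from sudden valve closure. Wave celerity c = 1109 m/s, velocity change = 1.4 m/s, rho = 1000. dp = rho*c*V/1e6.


dp = 1000 * 1109 * 1.4 / 1e6 = 1.5526 MPa


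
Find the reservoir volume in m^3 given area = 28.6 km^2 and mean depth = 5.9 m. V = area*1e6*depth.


V = 28.6 * 1e6 * 5.9 = 1.6874e+08 m^3


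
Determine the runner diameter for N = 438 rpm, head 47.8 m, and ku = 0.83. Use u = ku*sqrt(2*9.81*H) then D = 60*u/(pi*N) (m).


u = 0.83 * sqrt(2*9.81*47.8) = 25.4180 m/s
D = 60 * 25.4180 / (pi * 438) = 1.1083 m


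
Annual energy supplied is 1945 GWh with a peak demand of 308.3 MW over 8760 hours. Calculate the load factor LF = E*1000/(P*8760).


LF = 1945 * 1000 / (308.3 * 8760) = 0.7202


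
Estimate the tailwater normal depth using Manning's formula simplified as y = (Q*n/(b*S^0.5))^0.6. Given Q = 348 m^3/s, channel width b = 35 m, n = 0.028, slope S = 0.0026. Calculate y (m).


y = (348 * 0.028 / (35 * 0.0026^0.5))^0.6 = 2.7689 m


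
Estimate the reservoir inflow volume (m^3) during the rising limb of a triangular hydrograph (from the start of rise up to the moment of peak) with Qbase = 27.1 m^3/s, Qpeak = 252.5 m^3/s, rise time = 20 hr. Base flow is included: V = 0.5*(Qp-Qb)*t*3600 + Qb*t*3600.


V = 0.5*(252.5 - 27.1)*20*3600 + 27.1*20*3600 = 1.0066e+07 m^3


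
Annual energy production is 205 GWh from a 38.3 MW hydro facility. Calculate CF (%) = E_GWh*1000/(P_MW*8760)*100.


CF = 205 * 1000 / (38.3 * 8760) * 100 = 61.1014 %


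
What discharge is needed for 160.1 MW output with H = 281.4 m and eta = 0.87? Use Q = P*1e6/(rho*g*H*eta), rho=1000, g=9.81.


Q = 160.1 * 1e6 / (1000 * 9.81 * 281.4 * 0.87) = 66.6621 m^3/s


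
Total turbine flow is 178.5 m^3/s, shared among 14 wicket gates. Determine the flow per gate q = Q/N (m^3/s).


q = 178.5 / 14 = 12.7500 m^3/s


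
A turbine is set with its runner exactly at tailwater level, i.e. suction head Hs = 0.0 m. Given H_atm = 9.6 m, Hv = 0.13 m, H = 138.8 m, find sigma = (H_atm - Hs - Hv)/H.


sigma = (9.6 - 0.0 - 0.13) / 138.8 = 0.0682


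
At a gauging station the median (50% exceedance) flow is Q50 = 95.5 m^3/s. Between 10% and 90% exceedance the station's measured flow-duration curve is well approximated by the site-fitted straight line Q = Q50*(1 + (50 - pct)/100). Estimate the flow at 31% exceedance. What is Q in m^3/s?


Q = 95.5 * (1 + (50 - 31)/100) = 113.6450 m^3/s


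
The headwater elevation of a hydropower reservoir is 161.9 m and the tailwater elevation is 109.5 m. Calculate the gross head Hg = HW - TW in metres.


Hg = 161.9 - 109.5 = 52.4000 m


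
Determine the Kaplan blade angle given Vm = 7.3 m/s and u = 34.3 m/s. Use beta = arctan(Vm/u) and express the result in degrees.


beta = arctan(7.3 / 34.3) = 12.0149 degrees


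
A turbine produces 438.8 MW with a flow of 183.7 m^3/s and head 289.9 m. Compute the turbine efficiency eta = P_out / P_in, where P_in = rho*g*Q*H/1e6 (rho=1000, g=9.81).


P_in = 1000 * 9.81 * 183.7 * 289.9 / 1e6 = 522.4279 MW
eta = 438.8 / 522.4279 = 0.8399


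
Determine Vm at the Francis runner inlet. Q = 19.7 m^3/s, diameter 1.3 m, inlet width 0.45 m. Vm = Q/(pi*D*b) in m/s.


Vm = 19.7 / (pi * 1.3 * 0.45) = 10.7192 m/s


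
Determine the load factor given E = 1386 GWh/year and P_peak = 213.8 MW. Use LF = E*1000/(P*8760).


LF = 1386 * 1000 / (213.8 * 8760) = 0.7400


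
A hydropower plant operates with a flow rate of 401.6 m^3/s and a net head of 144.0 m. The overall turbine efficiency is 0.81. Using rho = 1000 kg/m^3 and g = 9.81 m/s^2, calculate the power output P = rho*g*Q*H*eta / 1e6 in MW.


P = 1000 * 9.81 * 401.6 * 144.0 * 0.81 / 1e6 = 459.5261 MW


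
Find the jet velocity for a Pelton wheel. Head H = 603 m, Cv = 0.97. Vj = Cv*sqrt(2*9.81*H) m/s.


Vj = 0.97 * sqrt(2*9.81*603) = 105.5067 m/s


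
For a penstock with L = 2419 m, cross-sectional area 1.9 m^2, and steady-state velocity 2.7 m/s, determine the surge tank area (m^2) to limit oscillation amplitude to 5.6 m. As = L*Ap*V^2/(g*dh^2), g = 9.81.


As = 2419 * 1.9 * 2.7^2 / (9.81 * 5.6^2) = 108.9110 m^2


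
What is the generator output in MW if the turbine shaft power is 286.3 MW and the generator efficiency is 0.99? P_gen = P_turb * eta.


P_gen = 286.3 * 0.99 = 283.4370 MW


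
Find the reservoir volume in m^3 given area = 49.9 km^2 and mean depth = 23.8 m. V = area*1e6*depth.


V = 49.9 * 1e6 * 23.8 = 1.1876e+09 m^3


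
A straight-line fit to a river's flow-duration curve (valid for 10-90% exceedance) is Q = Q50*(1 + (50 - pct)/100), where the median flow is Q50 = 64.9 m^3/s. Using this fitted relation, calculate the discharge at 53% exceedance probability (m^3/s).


Q = 64.9 * (1 + (50 - 53)/100) = 62.9530 m^3/s


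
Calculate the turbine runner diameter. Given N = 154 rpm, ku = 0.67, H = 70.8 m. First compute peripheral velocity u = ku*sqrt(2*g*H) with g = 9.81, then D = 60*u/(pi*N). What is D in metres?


u = 0.67 * sqrt(2*9.81*70.8) = 24.9713 m/s
D = 60 * 24.9713 / (pi * 154) = 3.0969 m


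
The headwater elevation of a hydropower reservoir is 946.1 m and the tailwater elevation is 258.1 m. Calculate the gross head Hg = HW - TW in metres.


Hg = 946.1 - 258.1 = 688.0000 m


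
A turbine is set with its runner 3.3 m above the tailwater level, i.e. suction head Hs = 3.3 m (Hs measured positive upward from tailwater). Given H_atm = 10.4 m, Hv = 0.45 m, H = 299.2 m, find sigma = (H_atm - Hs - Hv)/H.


sigma = (10.4 - 3.3 - 0.45) / 299.2 = 0.0222


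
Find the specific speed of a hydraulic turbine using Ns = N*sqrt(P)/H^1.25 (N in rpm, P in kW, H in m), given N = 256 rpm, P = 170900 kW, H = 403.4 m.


Ns = 256 * 170900^0.5 / 403.4^1.25 = 58.5384


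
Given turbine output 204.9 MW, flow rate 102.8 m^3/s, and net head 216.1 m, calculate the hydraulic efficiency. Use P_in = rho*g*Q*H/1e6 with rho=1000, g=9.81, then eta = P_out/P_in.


P_in = 1000 * 9.81 * 102.8 * 216.1 / 1e6 = 217.9299 MW
eta = 204.9 / 217.9299 = 0.9402


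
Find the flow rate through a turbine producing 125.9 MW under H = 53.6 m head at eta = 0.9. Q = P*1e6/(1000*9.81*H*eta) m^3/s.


Q = 125.9 * 1e6 / (1000 * 9.81 * 53.6 * 0.9) = 266.0415 m^3/s


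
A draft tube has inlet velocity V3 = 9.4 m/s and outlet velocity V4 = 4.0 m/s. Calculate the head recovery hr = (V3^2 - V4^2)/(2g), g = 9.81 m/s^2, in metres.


hr = (9.4^2 - 4.0^2) / (2*9.81) = 3.6881 m


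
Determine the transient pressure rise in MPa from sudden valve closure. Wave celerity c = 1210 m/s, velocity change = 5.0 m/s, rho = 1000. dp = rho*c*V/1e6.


dp = 1000 * 1210 * 5.0 / 1e6 = 6.0500 MPa


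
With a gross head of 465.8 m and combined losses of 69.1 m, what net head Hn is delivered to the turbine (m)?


Hn = 465.8 - 69.1 = 396.7000 m


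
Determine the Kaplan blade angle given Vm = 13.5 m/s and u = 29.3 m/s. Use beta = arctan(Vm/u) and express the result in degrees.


beta = arctan(13.5 / 29.3) = 24.7379 degrees


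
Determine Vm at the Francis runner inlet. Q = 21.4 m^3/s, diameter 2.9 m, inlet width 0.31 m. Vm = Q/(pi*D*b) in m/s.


Vm = 21.4 / (pi * 2.9 * 0.31) = 7.5771 m/s


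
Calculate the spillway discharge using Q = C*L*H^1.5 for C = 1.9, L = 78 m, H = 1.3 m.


Q = 1.9 * 78 * 1.3^1.5 = 219.6662 m^3/s


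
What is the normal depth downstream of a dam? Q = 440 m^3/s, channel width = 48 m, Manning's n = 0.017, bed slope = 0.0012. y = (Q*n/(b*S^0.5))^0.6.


y = (440 * 0.017 / (48 * 0.0012^0.5))^0.6 = 2.4651 m


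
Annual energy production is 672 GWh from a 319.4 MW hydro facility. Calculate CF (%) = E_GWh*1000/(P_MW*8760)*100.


CF = 672 * 1000 / (319.4 * 8760) * 100 = 24.0176 %


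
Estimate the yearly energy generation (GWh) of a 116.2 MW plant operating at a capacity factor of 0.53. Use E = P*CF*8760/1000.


E = 116.2 * 0.53 * 8760 / 1000 = 539.4934 GWh


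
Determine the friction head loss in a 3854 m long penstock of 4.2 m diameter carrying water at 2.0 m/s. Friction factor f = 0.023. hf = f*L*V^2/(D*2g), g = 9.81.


hf = 0.023 * 3854 * 2.0^2 / (4.2 * 2 * 9.81) = 4.3028 m


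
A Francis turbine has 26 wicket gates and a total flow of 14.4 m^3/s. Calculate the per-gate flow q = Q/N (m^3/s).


q = 14.4 / 26 = 0.5538 m^3/s


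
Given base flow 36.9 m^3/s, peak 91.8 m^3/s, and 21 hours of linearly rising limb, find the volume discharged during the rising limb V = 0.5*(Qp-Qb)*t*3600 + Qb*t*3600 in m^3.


V = 0.5*(91.8 - 36.9)*21*3600 + 36.9*21*3600 = 4.8649e+06 m^3


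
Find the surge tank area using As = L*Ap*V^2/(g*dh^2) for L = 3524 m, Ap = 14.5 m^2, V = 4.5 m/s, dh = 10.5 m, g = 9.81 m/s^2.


As = 3524 * 14.5 * 4.5^2 / (9.81 * 10.5^2) = 956.7122 m^2


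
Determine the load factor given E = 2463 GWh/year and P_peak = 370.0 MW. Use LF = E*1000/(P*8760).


LF = 2463 * 1000 / (370.0 * 8760) = 0.7599


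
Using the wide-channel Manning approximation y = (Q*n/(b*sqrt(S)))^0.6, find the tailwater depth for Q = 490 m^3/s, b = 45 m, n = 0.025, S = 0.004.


y = (490 * 0.025 / (45 * 0.004^0.5))^0.6 = 2.4007 m


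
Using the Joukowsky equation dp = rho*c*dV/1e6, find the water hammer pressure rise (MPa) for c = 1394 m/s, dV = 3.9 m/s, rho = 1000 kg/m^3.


dp = 1000 * 1394 * 3.9 / 1e6 = 5.4366 MPa


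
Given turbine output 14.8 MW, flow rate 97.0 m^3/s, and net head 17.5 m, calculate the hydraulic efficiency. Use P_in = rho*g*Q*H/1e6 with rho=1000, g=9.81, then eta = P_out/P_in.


P_in = 1000 * 9.81 * 97.0 * 17.5 / 1e6 = 16.6525 MW
eta = 14.8 / 16.6525 = 0.8888


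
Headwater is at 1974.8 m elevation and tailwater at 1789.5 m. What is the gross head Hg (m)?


Hg = 1974.8 - 1789.5 = 185.3000 m


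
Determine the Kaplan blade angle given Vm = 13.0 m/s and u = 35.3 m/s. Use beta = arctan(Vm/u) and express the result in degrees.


beta = arctan(13.0 / 35.3) = 20.2173 degrees


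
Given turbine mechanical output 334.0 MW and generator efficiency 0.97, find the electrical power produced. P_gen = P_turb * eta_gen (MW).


P_gen = 334.0 * 0.97 = 323.9800 MW


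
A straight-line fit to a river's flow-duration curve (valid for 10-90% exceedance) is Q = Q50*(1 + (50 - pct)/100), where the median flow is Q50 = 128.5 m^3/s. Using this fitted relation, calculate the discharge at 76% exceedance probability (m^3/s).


Q = 128.5 * (1 + (50 - 76)/100) = 95.0900 m^3/s


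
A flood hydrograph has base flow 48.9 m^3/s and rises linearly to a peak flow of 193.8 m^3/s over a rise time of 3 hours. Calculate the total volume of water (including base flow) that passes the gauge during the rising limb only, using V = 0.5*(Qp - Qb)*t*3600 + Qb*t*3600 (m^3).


V = 0.5*(193.8 - 48.9)*3*3600 + 48.9*3*3600 = 1.3106e+06 m^3


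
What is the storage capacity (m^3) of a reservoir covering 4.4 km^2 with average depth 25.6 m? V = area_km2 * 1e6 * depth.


V = 4.4 * 1e6 * 25.6 = 1.1264e+08 m^3


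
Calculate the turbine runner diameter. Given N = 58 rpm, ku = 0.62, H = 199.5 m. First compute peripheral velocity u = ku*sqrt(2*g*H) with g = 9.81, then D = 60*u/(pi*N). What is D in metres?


u = 0.62 * sqrt(2*9.81*199.5) = 38.7894 m/s
D = 60 * 38.7894 / (pi * 58) = 12.7728 m
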